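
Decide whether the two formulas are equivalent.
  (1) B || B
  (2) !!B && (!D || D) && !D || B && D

E1: B || B
    = B   [idempotence]
E2: !!B && (!D || D) && !D || B && D
    = B && (!D || D) && !D || B && D   [double negation]
    = B && !D || B && D   [complement / identity]
    = B   [distribution]
Both reduce to B, so they are equivalent.

Yes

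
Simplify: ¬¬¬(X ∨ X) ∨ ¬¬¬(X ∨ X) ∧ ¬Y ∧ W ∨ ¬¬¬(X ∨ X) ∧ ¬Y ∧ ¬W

¬¬¬(X ∨ X) ∨ ¬¬¬(X ∨ X) ∧ ¬Y ∧ W ∨ ¬¬¬(X ∨ X) ∧ ¬Y ∧ ¬W
= ¬¬¬(X ∨ X) ∨ ¬¬¬(X ∨ X) ∧ ¬Y   (distribution)
= ¬¬¬(X ∨ X)   (absorption)
= ¬¬¬X   (idempotence)
= ¬X   (double negation)

¬X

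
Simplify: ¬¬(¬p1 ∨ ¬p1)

¬p1

¬¬(¬p1 ∨ ¬p1)
= ¬(p1 ∧ p1)
= ¬p1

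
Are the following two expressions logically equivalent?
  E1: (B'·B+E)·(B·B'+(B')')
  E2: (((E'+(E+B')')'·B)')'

E1: (B'·B+E)·(B·B'+(B')')
    = (B'·B+E)·(B')'   [complement / identity]
    = E·(B')'   [complement / identity]
    = E·B   [double negation]
E2: (((E'+(E+B')')'·B)')'
    = ((E·(E+B')·B)')'   [De Morgan]
    = E·(E+B')·B   [double negation]
    = E·B   [absorption]
Both reduce to E·B, so they are equivalent.

Yes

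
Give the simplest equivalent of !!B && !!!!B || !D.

B || !D

!!B && !!!!B || !D
= !!B && !!B || !D   [double negation]
= !!B || !D   [idempotence]
= B || !D   [double negation]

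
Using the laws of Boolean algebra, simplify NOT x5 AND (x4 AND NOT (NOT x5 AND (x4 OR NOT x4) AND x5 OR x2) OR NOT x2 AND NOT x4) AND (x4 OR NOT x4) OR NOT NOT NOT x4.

NOT x5 AND (x4 AND NOT (NOT x5 AND (x4 OR NOT x4) AND x5 OR x2) OR NOT x2 AND NOT x4) AND (x4 OR NOT x4) OR NOT NOT NOT x4
= NOT x5 AND (x4 AND NOT (NOT x5 AND x5 OR x2) OR NOT x2 AND NOT x4) AND (x4 OR NOT x4) OR NOT NOT NOT x4
= NOT x5 AND (x4 AND NOT x2 OR NOT x2 AND NOT x4) AND (x4 OR NOT x4) OR NOT NOT NOT x4
= NOT x5 AND (x4 AND NOT x2 OR NOT x2 AND NOT x4) OR NOT NOT NOT x4
= NOT x5 AND (x4 AND NOT x2 OR NOT x2 AND NOT x4) OR NOT x4
= NOT x5 AND NOT x2 OR NOT x4

NOT x5 AND NOT x2 OR NOT x4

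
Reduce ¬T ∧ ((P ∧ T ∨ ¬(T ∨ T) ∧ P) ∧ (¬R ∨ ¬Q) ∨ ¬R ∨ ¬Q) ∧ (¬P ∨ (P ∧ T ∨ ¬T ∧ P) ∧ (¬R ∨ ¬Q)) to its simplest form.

¬T ∧ ((P ∧ T ∨ ¬(T ∨ T) ∧ P) ∧ (¬R ∨ ¬Q) ∨ ¬R ∨ ¬Q) ∧ (¬P ∨ (P ∧ T ∨ ¬T ∧ P) ∧ (¬R ∨ ¬Q))
= ¬T ∧ ((P ∧ T ∨ ¬T ∧ P) ∧ (¬R ∨ ¬Q) ∨ ¬R ∨ ¬Q) ∧ (¬P ∨ (P ∧ T ∨ ¬T ∧ P) ∧ (¬R ∨ ¬Q))   [idempotence]
= ¬T ∧ ((¬R ∨ ¬Q) ∧ ¬P ∨ (P ∧ T ∨ ¬T ∧ P) ∧ (¬R ∨ ¬Q))   [distribution]
= ¬T ∧ ((¬R ∨ ¬Q) ∧ ¬P ∨ P ∧ (¬R ∨ ¬Q))   [distribution]
= ¬T ∧ (¬R ∨ ¬Q)   [distribution]

¬T ∧ (¬R ∨ ¬Q)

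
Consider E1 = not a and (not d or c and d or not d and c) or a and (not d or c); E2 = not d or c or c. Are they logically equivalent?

Yes

E1: not a and (not d or c and d or not d and c) or a and (not d or c)
    = not a and (not d or c) or a and (not d or c)   — distribution
    = not d or c   — distribution
E2: not d or c or c
    = not d or c   — idempotence
Both reduce to not d or c, so they are equivalent.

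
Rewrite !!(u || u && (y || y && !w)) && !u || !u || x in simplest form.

!!(u || u && (y || y && !w)) && !u || !u || x
= !!(u || u && y) && !u || !u || x   [absorption]
= !!u && !u || !u || x   [absorption]
= u && !u || !u || x   [double negation]
= !u || x   [complement / identity]

!u || x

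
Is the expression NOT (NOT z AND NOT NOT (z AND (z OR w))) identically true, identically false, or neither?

NOT (NOT z AND NOT NOT (z AND (z OR w)))
= NOT (NOT z AND NOT NOT z)   — absorption
= z OR NOT z   — De Morgan
= TRUE   — complement

identically true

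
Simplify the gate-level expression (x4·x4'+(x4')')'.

x4'

(x4·x4'+(x4')')'
= ((x4')')'   [complement / identity]
= x4'   [double negation]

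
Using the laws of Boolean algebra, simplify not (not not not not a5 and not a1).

not a5 or a1

not (not not not not a5 and not a1)
= not not not a5 or a1   — De Morgan
= not a5 or a1   — double negation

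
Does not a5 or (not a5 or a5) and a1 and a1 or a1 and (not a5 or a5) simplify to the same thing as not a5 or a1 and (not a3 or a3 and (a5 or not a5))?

E1: not a5 or (not a5 or a5) and a1 and a1 or a1 and (not a5 or a5)
    = not a5 or a1 and ((not a5 or a5) and a1 or not a5 or a5)   (distribution)
    = not a5 or a1 and (not a5 or a5)   (absorption)
    = not a5 or a1   (complement / identity)
E2: not a5 or a1 and (not a3 or a3 and (a5 or not a5))
    = not a5 or a1 and (not a3 or a3)   (complement / identity)
    = not a5 or a1   (complement / identity)
Both reduce to not a5 or a1, so they are equivalent.

Yes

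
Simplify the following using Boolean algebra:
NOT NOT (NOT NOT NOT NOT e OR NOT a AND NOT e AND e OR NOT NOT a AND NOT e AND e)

e

NOT NOT (NOT NOT NOT NOT e OR NOT a AND NOT e AND e OR NOT NOT a AND NOT e AND e)
= NOT NOT (NOT NOT NOT NOT e OR NOT a AND NOT e AND e OR a AND NOT e AND e)   — double negation
= NOT NOT (NOT NOT NOT NOT e OR NOT e AND e)   — distribution
= NOT NOT NOT NOT NOT NOT e   — complement / identity
= NOT NOT NOT NOT e   — double negation
= NOT NOT e   — double negation
= e   — double negation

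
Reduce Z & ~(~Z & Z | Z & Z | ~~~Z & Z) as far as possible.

0

Z & ~(~Z & Z | Z & Z | ~~~Z & Z)
= Z & ~(~Z & Z | (Z | ~~~Z) & Z)   — distribution
= Z & ~(~Z & Z | (Z | ~Z) & Z)   — double negation
= Z & ~((Z | ~Z) & Z)   — complement / identity
= Z & ~Z   — complement / identity
= 0   — complement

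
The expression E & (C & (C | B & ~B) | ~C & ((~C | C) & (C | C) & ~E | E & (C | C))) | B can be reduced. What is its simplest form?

E & C | B

E & (C & (C | B & ~B) | ~C & ((~C | C) & (C | C) & ~E | E & (C | C))) | B
= E & (C & (C | B & ~B) | ~C & ((C | C) & ~E | E & (C | C))) | B   [complement / identity]
= E & (C & (C | B & ~B) | ~C & (C | C)) | B   [distribution]
= E & (C & (C | B & ~B) | ~C & C) | B   [idempotence]
= E & (C & C | ~C & C) | B   [complement / identity]
= E & C | B   [distribution]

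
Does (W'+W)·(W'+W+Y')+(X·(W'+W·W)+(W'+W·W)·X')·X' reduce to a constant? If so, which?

yes, True

(W'+W)·(W'+W+Y')+(X·(W'+W·W)+(W'+W·W)·X')·X'
= W'+W+(X·(W'+W·W)+(W'+W·W)·X')·X'   (absorption)
= W'+W+(W'+W·W)·X'   (distribution)
= W'+W+(W'+W)·X'   (idempotence)
= W'+W   (absorption)
= 1   (complement)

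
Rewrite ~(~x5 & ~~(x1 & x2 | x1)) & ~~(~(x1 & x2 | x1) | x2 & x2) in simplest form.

x5 & x2 | ~x1

~(~x5 & ~~(x1 & x2 | x1)) & ~~(~(x1 & x2 | x1) | x2 & x2)
= (x5 | ~(x1 & x2 | x1)) & ~~(~(x1 & x2 | x1) | x2 & x2)   (De Morgan)
= (x5 | ~(x1 & x2 | x1)) & (~(x1 & x2 | x1) | x2 & x2)   (double negation)
= x5 & x2 & x2 | ~(x1 & x2 | x1)   (distribution)
= x5 & x2 & x2 | ~x1   (absorption)
= x5 & x2 | ~x1   (idempotence)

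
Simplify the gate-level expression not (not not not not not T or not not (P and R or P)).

T and not P

not (not not not not not T or not not (P and R or P))
= not (not not not T or not not (P and R or P))
= not (not T or not not (P and R or P))
= T and not (P and R or P)
= T and not P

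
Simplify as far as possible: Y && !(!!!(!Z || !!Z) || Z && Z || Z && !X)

Y && !(!!!(!Z || !!Z) || Z && Z || Z && !X)
= Y && !(!!(Z && !Z) || Z && Z || Z && !X)   [De Morgan]
= Y && !(!!(Z && !Z) || Z && (Z || !X))   [distribution]
= Y && !(Z && !Z || Z && (Z || !X))   [double negation]
= Y && !(Z && !Z || Z)   [absorption]
= Y && !Z   [complement / identity]

Y && !Z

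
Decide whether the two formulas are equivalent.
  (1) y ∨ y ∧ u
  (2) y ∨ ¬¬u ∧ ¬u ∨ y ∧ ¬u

E1: y ∨ y ∧ u
    = y
E2: y ∨ ¬¬u ∧ ¬u ∨ y ∧ ¬u
    = y ∨ u ∧ ¬u ∨ y ∧ ¬u
    = y ∨ y ∧ ¬u
    = y
Both reduce to y, so they are equivalent.

Yes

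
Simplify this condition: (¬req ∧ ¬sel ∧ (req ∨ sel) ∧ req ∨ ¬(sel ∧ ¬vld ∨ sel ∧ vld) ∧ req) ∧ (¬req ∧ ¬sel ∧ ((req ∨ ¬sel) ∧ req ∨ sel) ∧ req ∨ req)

¬sel ∧ req

(¬req ∧ ¬sel ∧ (req ∨ sel) ∧ req ∨ ¬(sel ∧ ¬vld ∨ sel ∧ vld) ∧ req) ∧ (¬req ∧ ¬sel ∧ ((req ∨ ¬sel) ∧ req ∨ sel) ∧ req ∨ req)
= (¬req ∧ ¬sel ∧ (req ∨ sel) ∧ req ∨ ¬sel ∧ req) ∧ (¬req ∧ ¬sel ∧ ((req ∨ ¬sel) ∧ req ∨ sel) ∧ req ∨ req)   [distribution]
= (¬req ∧ ¬sel ∧ (req ∨ sel) ∧ req ∨ ¬sel ∧ req) ∧ (¬req ∧ ¬sel ∧ (req ∨ sel) ∧ req ∨ req)   [absorption]
= ¬sel ∧ req ∧ req ∨ ¬req ∧ ¬sel ∧ (req ∨ sel) ∧ req   [distribution]
= ¬sel ∧ req ∧ req ∨ ¬req ∧ ¬sel ∧ req   [absorption]
= ¬sel ∧ req   [distribution]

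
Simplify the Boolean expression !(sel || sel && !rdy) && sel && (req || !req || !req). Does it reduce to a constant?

false

!(sel || sel && !rdy) && sel && (req || !req || !req)
= !(sel || sel && !rdy) && sel && (req || !req)
= !sel && sel && (req || !req)
= !sel && sel
= false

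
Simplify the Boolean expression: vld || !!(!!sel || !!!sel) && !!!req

vld || !!(!!sel || !!!sel) && !!!req
= vld || !(!sel && !!sel) && !!!req   — De Morgan
= vld || (sel || !sel) && !!!req   — De Morgan
= vld || !!!req   — complement / identity
= vld || !req   — double negation

vld || !req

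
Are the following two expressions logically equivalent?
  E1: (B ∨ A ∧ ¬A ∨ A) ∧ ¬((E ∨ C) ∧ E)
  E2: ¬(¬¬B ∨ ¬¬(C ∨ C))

E1: (B ∨ A ∧ ¬A ∨ A) ∧ ¬((E ∨ C) ∧ E)
    = (B ∨ A) ∧ ¬((E ∨ C) ∧ E)
    = (B ∨ A) ∧ ¬E
E2: ¬(¬¬B ∨ ¬¬(C ∨ C))
    = ¬(¬¬B ∨ ¬¬C)
    = ¬B ∧ ¬C
These differ: at A=1, B=1, C=0, E=0, E1 = 1 but E2 = 0.

No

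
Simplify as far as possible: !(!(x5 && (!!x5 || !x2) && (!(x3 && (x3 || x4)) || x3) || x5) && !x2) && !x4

(x5 || x2) && !x4

!(!(x5 && (!!x5 || !x2) && (!(x3 && (x3 || x4)) || x3) || x5) && !x2) && !x4
= !(!(x5 && (!!x5 || !x2) && (!x3 || x3) || x5) && !x2) && !x4   — absorption
= !(!(x5 && (x5 || !x2) && (!x3 || x3) || x5) && !x2) && !x4   — double negation
= (x5 && (x5 || !x2) && (!x3 || x3) || x5 || x2) && !x4   — De Morgan
= (x5 && (x5 || !x2) || x5 || x2) && !x4   — complement / identity
= (x5 || x5 || x2) && !x4   — absorption
= (x5 || x2) && !x4   — idempotence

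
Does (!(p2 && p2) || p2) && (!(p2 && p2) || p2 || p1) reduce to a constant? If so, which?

(!(p2 && p2) || p2) && (!(p2 && p2) || p2 || p1)
= !(p2 && p2) || p2   [absorption]
= !p2 || p2   [idempotence]
= true   [complement]

yes, True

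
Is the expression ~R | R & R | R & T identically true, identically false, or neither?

identically true

~R | R & R | R & T
= ~R | (R | T) & R   [distribution]
= ~R | R   [absorption]
= 1   [complement]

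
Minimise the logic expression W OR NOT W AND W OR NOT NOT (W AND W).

W OR NOT W AND W OR NOT NOT (W AND W)
= W OR NOT W AND W OR W AND W   — double negation
= W OR W   — distribution
= W   — idempotence

W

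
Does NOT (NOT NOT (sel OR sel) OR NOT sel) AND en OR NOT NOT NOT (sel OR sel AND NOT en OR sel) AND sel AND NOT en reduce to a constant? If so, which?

NOT (NOT NOT (sel OR sel) OR NOT sel) AND en OR NOT NOT NOT (sel OR sel AND NOT en OR sel) AND sel AND NOT en
= NOT (NOT NOT (sel OR sel) OR NOT sel) AND en OR NOT (sel OR sel AND NOT en OR sel) AND sel AND NOT en
= NOT (NOT NOT (sel OR sel) OR NOT sel) AND en OR NOT (sel OR sel) AND sel AND NOT en
= NOT (sel OR sel) AND sel AND en OR NOT (sel OR sel) AND sel AND NOT en
= NOT (sel OR sel) AND sel
= NOT sel AND sel
= FALSE

yes, False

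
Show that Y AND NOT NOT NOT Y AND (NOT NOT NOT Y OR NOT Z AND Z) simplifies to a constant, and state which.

FALSE

Y AND NOT NOT NOT Y AND (NOT NOT NOT Y OR NOT Z AND Z)
= Y AND NOT NOT NOT Y AND (NOT Y OR NOT Z AND Z)   — double negation
= Y AND NOT NOT NOT Y AND NOT Y   — complement / identity
= Y AND NOT Y AND NOT Y   — double negation
= Y AND NOT Y   — idempotence
= FALSE   — complement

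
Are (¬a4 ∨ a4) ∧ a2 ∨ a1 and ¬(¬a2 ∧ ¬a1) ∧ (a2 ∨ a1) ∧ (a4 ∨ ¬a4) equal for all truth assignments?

Yes

E1: (¬a4 ∨ a4) ∧ a2 ∨ a1
    = a2 ∨ a1   [complement / identity]
E2: ¬(¬a2 ∧ ¬a1) ∧ (a2 ∨ a1) ∧ (a4 ∨ ¬a4)
    = ¬(¬a2 ∧ ¬a1) ∧ (a2 ∨ a1)   [complement / identity]
    = (a2 ∨ a1) ∧ (a2 ∨ a1)   [De Morgan]
    = a2 ∨ a1   [idempotence]
Both reduce to a2 ∨ a1, so they are equivalent.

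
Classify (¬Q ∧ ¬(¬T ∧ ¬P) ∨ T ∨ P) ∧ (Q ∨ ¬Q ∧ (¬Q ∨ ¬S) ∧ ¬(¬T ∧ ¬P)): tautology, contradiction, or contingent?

contingent

(¬Q ∧ ¬(¬T ∧ ¬P) ∨ T ∨ P) ∧ (Q ∨ ¬Q ∧ (¬Q ∨ ¬S) ∧ ¬(¬T ∧ ¬P))
= (¬Q ∧ ¬(¬T ∧ ¬P) ∨ T ∨ P) ∧ (Q ∨ ¬Q ∧ ¬(¬T ∧ ¬P))   — absorption
= (T ∨ P) ∧ Q ∨ ¬Q ∧ ¬(¬T ∧ ¬P)   — distribution
= (T ∨ P) ∧ Q ∨ ¬Q ∧ (T ∨ P)   — De Morgan
= T ∨ P   — distribution
This depends on P, T, so it is not a constant.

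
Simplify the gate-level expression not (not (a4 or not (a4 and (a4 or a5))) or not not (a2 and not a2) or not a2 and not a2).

not (not (a4 or not (a4 and (a4 or a5))) or not not (a2 and not a2) or not a2 and not a2)
= not (not (a4 or not (a4 and (a4 or a5))) or a2 and not a2 or not a2 and not a2)   — double negation
= not (not (a4 or not (a4 and (a4 or a5))) or not a2)   — distribution
= (a4 or not (a4 and (a4 or a5))) and a2   — De Morgan
= (a4 or not a4) and a2   — absorption
= a2   — complement / identity

a2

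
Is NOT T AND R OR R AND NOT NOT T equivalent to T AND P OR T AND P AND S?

E1: NOT T AND R OR R AND NOT NOT T
    = NOT T AND R OR R AND T   [double negation]
    = R   [distribution]
E2: T AND P OR T AND P AND S
    = T AND P   [absorption]
These differ: at P=1, R=1, S=1, T=0, E1 = 1 but E2 = 0.

No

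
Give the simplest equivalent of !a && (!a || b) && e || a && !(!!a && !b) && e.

(!a || b) && e

!a && (!a || b) && e || a && !(!!a && !b) && e
= !a && (!a || b) && e || a && (!a || b) && e   — De Morgan
= (!a || b) && e   — distribution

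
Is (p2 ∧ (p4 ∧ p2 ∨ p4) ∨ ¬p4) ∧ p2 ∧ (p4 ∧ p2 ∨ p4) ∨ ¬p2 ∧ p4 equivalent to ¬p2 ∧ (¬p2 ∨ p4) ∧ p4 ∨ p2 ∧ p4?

E1: (p2 ∧ (p4 ∧ p2 ∨ p4) ∨ ¬p4) ∧ p2 ∧ (p4 ∧ p2 ∨ p4) ∨ ¬p2 ∧ p4
    = p2 ∧ (p4 ∧ p2 ∨ p4) ∨ ¬p2 ∧ p4   (absorption)
    = p2 ∧ p4 ∨ ¬p2 ∧ p4   (absorption)
    = p4   (distribution)
E2: ¬p2 ∧ (¬p2 ∨ p4) ∧ p4 ∨ p2 ∧ p4
    = ¬p2 ∧ p4 ∨ p2 ∧ p4   (absorption)
    = p4   (distribution)
Both reduce to p4, so they are equivalent.

Yes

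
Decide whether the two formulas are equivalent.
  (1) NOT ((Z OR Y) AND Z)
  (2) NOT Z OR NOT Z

Yes

E1: NOT ((Z OR Y) AND Z)
    = NOT Z   — absorption
E2: NOT Z OR NOT Z
    = NOT Z   — idempotence
Both reduce to NOT Z, so they are equivalent.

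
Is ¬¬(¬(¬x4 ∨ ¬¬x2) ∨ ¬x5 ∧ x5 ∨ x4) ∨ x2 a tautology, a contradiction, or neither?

neither

¬¬(¬(¬x4 ∨ ¬¬x2) ∨ ¬x5 ∧ x5 ∨ x4) ∨ x2
= ¬¬(x4 ∧ ¬x2 ∨ ¬x5 ∧ x5 ∨ x4) ∨ x2   — De Morgan
= ¬¬(x4 ∧ ¬x2 ∨ x4) ∨ x2   — complement / identity
= ¬¬x4 ∨ x2   — absorption
= x4 ∨ x2   — double negation
This depends on x2, x4, so it is not a constant.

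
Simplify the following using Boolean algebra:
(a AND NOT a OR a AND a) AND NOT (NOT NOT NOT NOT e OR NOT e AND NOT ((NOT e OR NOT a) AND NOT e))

(a AND NOT a OR a AND a) AND NOT (NOT NOT NOT NOT e OR NOT e AND NOT ((NOT e OR NOT a) AND NOT e))
= (a AND NOT a OR a AND a) AND NOT (NOT NOT NOT NOT e OR NOT e AND NOT NOT e)   — absorption
= a AND NOT (NOT NOT NOT NOT e OR NOT e AND NOT NOT e)   — distribution
= a AND NOT (NOT NOT NOT NOT e OR NOT e AND e)   — double negation
= a AND NOT (NOT NOT e OR NOT e AND e)   — double negation
= a AND NOT (e OR NOT e AND e)   — double negation
= a AND NOT e   — complement / identity

a AND NOT e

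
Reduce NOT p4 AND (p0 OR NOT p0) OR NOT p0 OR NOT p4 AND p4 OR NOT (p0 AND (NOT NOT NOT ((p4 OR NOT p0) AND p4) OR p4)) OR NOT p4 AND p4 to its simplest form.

NOT p4 AND (p0 OR NOT p0) OR NOT p0 OR NOT p4 AND p4 OR NOT (p0 AND (NOT NOT NOT ((p4 OR NOT p0) AND p4) OR p4)) OR NOT p4 AND p4
= NOT p4 AND (p0 OR NOT p0) OR NOT p0 OR NOT p4 AND p4 OR NOT (p0 AND (NOT ((p4 OR NOT p0) AND p4) OR p4)) OR NOT p4 AND p4   (double negation)
= NOT p4 OR NOT p0 OR NOT p4 AND p4 OR NOT (p0 AND (NOT ((p4 OR NOT p0) AND p4) OR p4)) OR NOT p4 AND p4   (complement / identity)
= NOT p4 OR NOT p0 OR NOT p4 AND p4 OR NOT (p0 AND (NOT p4 OR p4)) OR NOT p4 AND p4   (absorption)
= NOT p4 OR NOT p0 OR NOT p4 AND p4 OR NOT p0 OR NOT p4 AND p4   (complement / identity)
= NOT p4 OR NOT p0 OR NOT p4 AND p4   (idempotence)
= NOT p4 OR NOT p0   (complement / identity)

NOT p4 OR NOT p0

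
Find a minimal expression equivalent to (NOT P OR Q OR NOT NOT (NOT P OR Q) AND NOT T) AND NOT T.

(NOT P OR Q) AND NOT T

(NOT P OR Q OR NOT NOT (NOT P OR Q) AND NOT T) AND NOT T
= (NOT P OR Q OR (NOT P OR Q) AND NOT T) AND NOT T   — double negation
= (NOT P OR Q) AND NOT T   — absorption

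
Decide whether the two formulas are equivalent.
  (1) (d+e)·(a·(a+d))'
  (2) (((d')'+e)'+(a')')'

E1: (d+e)·(a·(a+d))'
    = (d+e)·a'   (absorption)
E2: (((d')'+e)'+(a')')'
    = ((d+e)'+(a')')'   (double negation)
    = (d+e)·a'   (De Morgan)
Both reduce to (d+e)·a', so they are equivalent.

Yes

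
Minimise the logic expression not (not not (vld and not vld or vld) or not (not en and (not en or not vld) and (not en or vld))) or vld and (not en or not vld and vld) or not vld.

not (not not (vld and not vld or vld) or not (not en and (not en or not vld) and (not en or vld))) or vld and (not en or not vld and vld) or not vld
= not (not not (vld and not vld or vld) or not (not en and (not en or vld))) or vld and (not en or not vld and vld) or not vld
= not (not not (vld and not vld or vld) or not (not en and (not en or vld))) or vld and not en or not vld
= not (vld and not vld or vld) and not en and (not en or vld) or vld and not en or not vld
= not vld and not en and (not en or vld) or vld and not en or not vld
= not vld and not en or vld and not en or not vld
= not en or not vld

not en or not vld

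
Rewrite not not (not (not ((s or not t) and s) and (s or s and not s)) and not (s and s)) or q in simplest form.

not not (not (not ((s or not t) and s) and (s or s and not s)) and not (s and s)) or q
= not not (not (not s and (s or s and not s)) and not (s and s)) or q   (absorption)
= not (not s and (s or s and not s) or s and s) or q   (De Morgan)
= not (not s and s or s and s) or q   (complement / identity)
= not s or q   (distribution)

not s or q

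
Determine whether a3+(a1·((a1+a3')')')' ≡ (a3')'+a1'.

E1: a3+(a1·((a1+a3')')')'
    = a3+(a1·(a1+a3'))'
    = a3+a1'
E2: (a3')'+a1'
    = a3+a1'
Both reduce to a3+a1', so they are equivalent.

Yes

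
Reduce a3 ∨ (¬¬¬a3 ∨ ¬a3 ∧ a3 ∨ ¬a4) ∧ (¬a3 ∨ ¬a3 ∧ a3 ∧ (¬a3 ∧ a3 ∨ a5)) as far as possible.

a3 ∨ (¬¬¬a3 ∨ ¬a3 ∧ a3 ∨ ¬a4) ∧ (¬a3 ∨ ¬a3 ∧ a3 ∧ (¬a3 ∧ a3 ∨ a5))
= a3 ∨ (¬¬¬a3 ∨ ¬a3 ∧ a3 ∨ ¬a4) ∧ (¬a3 ∨ ¬a3 ∧ a3)   (absorption)
= a3 ∨ (¬a3 ∨ ¬a3 ∧ a3 ∨ ¬a4) ∧ (¬a3 ∨ ¬a3 ∧ a3)   (double negation)
= a3 ∨ ¬a3 ∨ ¬a3 ∧ a3   (absorption)
= a3 ∨ ¬a3   (complement / identity)
= True   (complement)

True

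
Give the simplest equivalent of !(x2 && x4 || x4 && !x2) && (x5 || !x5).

!x4

!(x2 && x4 || x4 && !x2) && (x5 || !x5)
= !x4 && (x5 || !x5)   [distribution]
= !x4   [complement / identity]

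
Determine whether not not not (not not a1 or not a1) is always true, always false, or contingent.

not not not (not not a1 or not a1)
= not (not not a1 or not a1)   — double negation
= not a1 and a1   — De Morgan
= False   — complement

always false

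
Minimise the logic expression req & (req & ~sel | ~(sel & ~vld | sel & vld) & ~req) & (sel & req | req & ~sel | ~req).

req & ~sel

req & (req & ~sel | ~(sel & ~vld | sel & vld) & ~req) & (sel & req | req & ~sel | ~req)
= req & (req & ~sel | ~(sel & ~vld | sel & vld) & ~req) & (req | ~req)   (distribution)
= req & (req & ~sel | ~sel & ~req) & (req | ~req)   (distribution)
= req & ~sel & (req | ~req)   (distribution)
= req & ~sel   (complement / identity)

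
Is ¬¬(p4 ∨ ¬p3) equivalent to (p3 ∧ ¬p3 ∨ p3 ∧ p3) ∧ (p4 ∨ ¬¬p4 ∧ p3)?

No

E1: ¬¬(p4 ∨ ¬p3)
    = p4 ∨ ¬p3   (double negation)
E2: (p3 ∧ ¬p3 ∨ p3 ∧ p3) ∧ (p4 ∨ ¬¬p4 ∧ p3)
    = (p3 ∧ ¬p3 ∨ p3 ∧ p3) ∧ (p4 ∨ p4 ∧ p3)   (double negation)
    = p3 ∧ (p4 ∨ p4 ∧ p3)   (distribution)
    = p3 ∧ p4   (absorption)
These differ: at p3=0, p4=0, E1 = 1 but E2 = 0.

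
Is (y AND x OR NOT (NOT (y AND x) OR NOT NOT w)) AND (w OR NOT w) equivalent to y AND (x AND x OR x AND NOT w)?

E1: (y AND x OR NOT (NOT (y AND x) OR NOT NOT w)) AND (w OR NOT w)
    = (y AND x OR y AND x AND NOT w) AND (w OR NOT w)   — De Morgan
    = y AND x AND (w OR NOT w)   — absorption
    = y AND x   — complement / identity
E2: y AND (x AND x OR x AND NOT w)
    = y AND x AND (x OR NOT w)   — distribution
    = y AND x   — absorption
Both reduce to y AND x, so they are equivalent.

Yes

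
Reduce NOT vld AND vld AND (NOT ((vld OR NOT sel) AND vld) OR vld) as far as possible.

FALSE

NOT vld AND vld AND (NOT ((vld OR NOT sel) AND vld) OR vld)
= NOT vld AND vld AND (NOT vld OR vld)
= NOT vld AND vld
= FALSE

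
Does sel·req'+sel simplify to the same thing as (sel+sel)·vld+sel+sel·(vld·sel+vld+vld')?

E1: sel·req'+sel
    = sel   (absorption)
E2: (sel+sel)·vld+sel+sel·(vld·sel+vld+vld')
    = (sel+sel)·vld+sel+sel·(vld+vld')   (absorption)
    = (sel+sel)·vld+sel+sel   (complement / identity)
    = sel+sel   (absorption)
    = sel   (idempotence)
Both reduce to sel, so they are equivalent.

Yes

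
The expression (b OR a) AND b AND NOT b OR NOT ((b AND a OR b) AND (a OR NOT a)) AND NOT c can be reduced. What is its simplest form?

NOT b AND NOT c

(b OR a) AND b AND NOT b OR NOT ((b AND a OR b) AND (a OR NOT a)) AND NOT c
= (b OR a) AND b AND NOT b OR NOT (b AND (a OR NOT a)) AND NOT c
= (b OR a) AND b AND NOT b OR NOT b AND NOT c
= b AND NOT b OR NOT b AND NOT c
= NOT b AND NOT c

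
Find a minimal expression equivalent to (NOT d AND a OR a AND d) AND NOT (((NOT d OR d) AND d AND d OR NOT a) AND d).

a AND NOT d

(NOT d AND a OR a AND d) AND NOT (((NOT d OR d) AND d AND d OR NOT a) AND d)
= (NOT d AND a OR a AND d) AND NOT ((d AND d OR NOT a) AND d)
= a AND NOT ((d AND d OR NOT a) AND d)
= a AND NOT ((d OR NOT a) AND d)
= a AND NOT d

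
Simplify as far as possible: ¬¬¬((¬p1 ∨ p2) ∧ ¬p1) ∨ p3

¬¬¬((¬p1 ∨ p2) ∧ ¬p1) ∨ p3
= ¬((¬p1 ∨ p2) ∧ ¬p1) ∨ p3   — double negation
= ¬¬p1 ∨ p3   — absorption
= p1 ∨ p3   — double negation

p1 ∨ p3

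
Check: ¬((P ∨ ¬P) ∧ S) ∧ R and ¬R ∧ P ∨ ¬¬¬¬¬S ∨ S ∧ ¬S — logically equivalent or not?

E1: ¬((P ∨ ¬P) ∧ S) ∧ R
    = ¬S ∧ R
E2: ¬R ∧ P ∨ ¬¬¬¬¬S ∨ S ∧ ¬S
    = ¬R ∧ P ∨ ¬¬¬S ∨ S ∧ ¬S
    = ¬R ∧ P ∨ ¬S ∨ S ∧ ¬S
    = ¬R ∧ P ∨ ¬S
These differ: at P=1, R=0, S=0, E1 = 0 but E2 = 1.

No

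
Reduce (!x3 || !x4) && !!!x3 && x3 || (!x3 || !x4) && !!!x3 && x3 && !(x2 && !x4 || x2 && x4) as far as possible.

(!x3 || !x4) && !!!x3 && x3 || (!x3 || !x4) && !!!x3 && x3 && !(x2 && !x4 || x2 && x4)
= (!x3 || !x4) && !!!x3 && x3 || (!x3 || !x4) && !!!x3 && x3 && !x2   [distribution]
= (!x3 || !x4) && !!!x3 && x3   [absorption]
= (!x3 || !x4) && !x3 && x3   [double negation]
= !x3 && x3   [absorption]
= false   [complement]

false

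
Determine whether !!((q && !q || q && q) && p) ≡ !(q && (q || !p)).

E1: !!((q && !q || q && q) && p)
    = (q && !q || q && q) && p   (double negation)
    = q && p   (distribution)
E2: !(q && (q || !p))
    = !q   (absorption)
These differ: at p=1, q=0, E1 = 0 but E2 = 1.

No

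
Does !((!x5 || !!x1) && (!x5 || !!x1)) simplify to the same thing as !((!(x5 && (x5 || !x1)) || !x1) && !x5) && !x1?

E1: !((!x5 || !!x1) && (!x5 || !!x1))
    = !(!x5 || !!x1)
    = x5 && !x1
E2: !((!(x5 && (x5 || !x1)) || !x1) && !x5) && !x1
    = !((!x5 || !x1) && !x5) && !x1
    = !!x5 && !x1
    = x5 && !x1
Both reduce to x5 && !x1, so they are equivalent.

Yes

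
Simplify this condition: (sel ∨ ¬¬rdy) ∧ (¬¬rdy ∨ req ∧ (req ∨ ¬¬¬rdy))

(sel ∨ ¬¬rdy) ∧ (¬¬rdy ∨ req ∧ (req ∨ ¬¬¬rdy))
= (sel ∨ ¬¬rdy) ∧ (¬¬rdy ∨ req ∧ (req ∨ ¬rdy))   (double negation)
= (sel ∨ ¬¬rdy) ∧ (¬¬rdy ∨ req)   (absorption)
= ¬¬rdy ∨ sel ∧ req   (distribution)
= rdy ∨ sel ∧ req   (double negation)

rdy ∨ sel ∧ req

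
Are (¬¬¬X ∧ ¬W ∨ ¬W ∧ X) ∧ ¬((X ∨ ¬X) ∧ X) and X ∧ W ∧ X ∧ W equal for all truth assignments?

No

E1: (¬¬¬X ∧ ¬W ∨ ¬W ∧ X) ∧ ¬((X ∨ ¬X) ∧ X)
    = (¬X ∧ ¬W ∨ ¬W ∧ X) ∧ ¬((X ∨ ¬X) ∧ X)   — double negation
    = (¬X ∧ ¬W ∨ ¬W ∧ X) ∧ ¬X   — complement / identity
    = ¬W ∧ ¬X   — distribution
E2: X ∧ W ∧ X ∧ W
    = X ∧ W   — idempotence
These differ: at W=0, X=0, E1 = 1 but E2 = 0.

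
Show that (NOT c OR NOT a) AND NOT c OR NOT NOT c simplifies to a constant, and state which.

(NOT c OR NOT a) AND NOT c OR NOT NOT c
= NOT c OR NOT NOT c   — absorption
= NOT c OR c   — double negation
= TRUE   — complement

TRUE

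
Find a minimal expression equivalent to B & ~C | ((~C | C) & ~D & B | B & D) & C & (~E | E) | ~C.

B | ~C

B & ~C | ((~C | C) & ~D & B | B & D) & C & (~E | E) | ~C
= B & ~C | (~D & B | B & D) & C & (~E | E) | ~C   (complement / identity)
= B & ~C | (~D & B | B & D) & C | ~C   (complement / identity)
= B & ~C | B & C | ~C   (distribution)
= B | ~C   (distribution)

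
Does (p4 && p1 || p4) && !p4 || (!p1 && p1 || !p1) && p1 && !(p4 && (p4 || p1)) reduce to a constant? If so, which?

(p4 && p1 || p4) && !p4 || (!p1 && p1 || !p1) && p1 && !(p4 && (p4 || p1))
= p4 && !p4 || (!p1 && p1 || !p1) && p1 && !(p4 && (p4 || p1))   [absorption]
= p4 && !p4 || (!p1 && p1 || !p1) && p1 && !p4   [absorption]
= p4 && !p4 || !p1 && p1 && !p4   [complement / identity]
= (p4 || !p1 && p1) && !p4   [distribution]
= p4 && !p4   [complement / identity]
= false   [complement]

yes, False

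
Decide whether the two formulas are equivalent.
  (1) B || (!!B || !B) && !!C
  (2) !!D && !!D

No

E1: B || (!!B || !B) && !!C
    = B || (B || !B) && !!C   — double negation
    = B || !!C   — complement / identity
    = B || C   — double negation
E2: !!D && !!D
    = !!D   — idempotence
    = D   — double negation
These differ: at B=0, C=1, D=0, E1 = 1 but E2 = 0.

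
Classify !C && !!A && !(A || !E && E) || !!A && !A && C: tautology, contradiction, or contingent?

contradiction

!C && !!A && !(A || !E && E) || !!A && !A && C
= !C && !!A && !A || !!A && !A && C   [complement / identity]
= !!A && !A   [distribution]
= A && !A   [double negation]
= false   [complement]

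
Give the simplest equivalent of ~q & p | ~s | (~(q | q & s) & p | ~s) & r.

~q & p | ~s | (~(q | q & s) & p | ~s) & r
= ~q & p | ~s | (~q & p | ~s) & r   (absorption)
= ~q & p | ~s   (absorption)

~q & p | ~s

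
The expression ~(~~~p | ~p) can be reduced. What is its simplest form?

p

~(~~~p | ~p)
= ~~p & p   (De Morgan)
= p & p   (double negation)
= p   (idempotence)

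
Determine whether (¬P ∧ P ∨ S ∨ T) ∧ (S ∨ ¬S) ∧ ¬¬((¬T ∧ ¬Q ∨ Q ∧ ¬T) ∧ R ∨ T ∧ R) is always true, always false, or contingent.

(¬P ∧ P ∨ S ∨ T) ∧ (S ∨ ¬S) ∧ ¬¬((¬T ∧ ¬Q ∨ Q ∧ ¬T) ∧ R ∨ T ∧ R)
= (¬P ∧ P ∨ S ∨ T) ∧ (S ∨ ¬S) ∧ ¬¬(¬T ∧ R ∨ T ∧ R)   (distribution)
= (¬P ∧ P ∨ S ∨ T) ∧ (S ∨ ¬S) ∧ (¬T ∧ R ∨ T ∧ R)   (double negation)
= (¬P ∧ P ∨ S ∨ T) ∧ (S ∨ ¬S) ∧ R   (distribution)
= (¬P ∧ P ∨ S ∨ T) ∧ R   (complement / identity)
= (S ∨ T) ∧ R   (complement / identity)
This depends on R, S, T, so it is not a constant.

contingent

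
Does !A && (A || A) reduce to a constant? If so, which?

!A && (A || A)
= !A && A   [idempotence]
= false   [complement]

yes, False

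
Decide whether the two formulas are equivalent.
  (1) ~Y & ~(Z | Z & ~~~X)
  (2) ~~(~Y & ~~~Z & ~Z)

Yes

E1: ~Y & ~(Z | Z & ~~~X)
    = ~Y & ~(Z | Z & ~X)   (double negation)
    = ~Y & ~Z   (absorption)
E2: ~~(~Y & ~~~Z & ~Z)
    = ~~(~Y & ~Z & ~Z)   (double negation)
    = ~Y & ~Z & ~Z   (double negation)
    = ~Y & ~Z   (idempotence)
Both reduce to ~Y & ~Z, so they are equivalent.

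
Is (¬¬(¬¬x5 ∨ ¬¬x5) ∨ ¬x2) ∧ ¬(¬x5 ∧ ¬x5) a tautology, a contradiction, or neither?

(¬¬(¬¬x5 ∨ ¬¬x5) ∨ ¬x2) ∧ ¬(¬x5 ∧ ¬x5)
= (¬(¬x5 ∧ ¬x5) ∨ ¬x2) ∧ ¬(¬x5 ∧ ¬x5)   (De Morgan)
= ¬(¬x5 ∧ ¬x5)   (absorption)
= ¬¬x5   (idempotence)
= x5   (double negation)
This depends on x5, so it is not a constant.

neither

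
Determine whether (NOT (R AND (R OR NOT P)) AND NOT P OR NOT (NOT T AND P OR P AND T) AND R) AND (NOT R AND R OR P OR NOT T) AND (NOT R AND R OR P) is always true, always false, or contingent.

(NOT (R AND (R OR NOT P)) AND NOT P OR NOT (NOT T AND P OR P AND T) AND R) AND (NOT R AND R OR P OR NOT T) AND (NOT R AND R OR P)
= (NOT (R AND (R OR NOT P)) AND NOT P OR NOT (NOT T AND P OR P AND T) AND R) AND (NOT R AND R OR P)
= (NOT R AND NOT P OR NOT (NOT T AND P OR P AND T) AND R) AND (NOT R AND R OR P)
= (NOT R AND NOT P OR NOT (NOT T AND P OR P AND T) AND R) AND P
= (NOT R AND NOT P OR NOT P AND R) AND P
= NOT P AND P
= FALSE

always false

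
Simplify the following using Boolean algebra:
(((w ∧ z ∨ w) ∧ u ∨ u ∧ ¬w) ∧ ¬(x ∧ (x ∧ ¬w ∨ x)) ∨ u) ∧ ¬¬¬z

u ∧ ¬z

(((w ∧ z ∨ w) ∧ u ∨ u ∧ ¬w) ∧ ¬(x ∧ (x ∧ ¬w ∨ x)) ∨ u) ∧ ¬¬¬z
= ((w ∧ u ∨ u ∧ ¬w) ∧ ¬(x ∧ (x ∧ ¬w ∨ x)) ∨ u) ∧ ¬¬¬z   (absorption)
= ((w ∧ u ∨ u ∧ ¬w) ∧ ¬(x ∧ x) ∨ u) ∧ ¬¬¬z   (absorption)
= ((w ∧ u ∨ u ∧ ¬w) ∧ ¬(x ∧ x) ∨ u) ∧ ¬z   (double negation)
= ((w ∧ u ∨ u ∧ ¬w) ∧ ¬x ∨ u) ∧ ¬z   (idempotence)
= (u ∧ ¬x ∨ u) ∧ ¬z   (distribution)
= u ∧ ¬z   (absorption)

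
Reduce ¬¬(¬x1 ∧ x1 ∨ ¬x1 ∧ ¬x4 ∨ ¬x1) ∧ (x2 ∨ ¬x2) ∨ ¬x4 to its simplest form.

¬¬(¬x1 ∧ x1 ∨ ¬x1 ∧ ¬x4 ∨ ¬x1) ∧ (x2 ∨ ¬x2) ∨ ¬x4
= ¬¬(¬x1 ∧ ¬x4 ∨ ¬x1) ∧ (x2 ∨ ¬x2) ∨ ¬x4   — complement / identity
= ¬¬¬x1 ∧ (x2 ∨ ¬x2) ∨ ¬x4   — absorption
= ¬¬¬x1 ∨ ¬x4   — complement / identity
= ¬x1 ∨ ¬x4   — double negation

¬x1 ∨ ¬x4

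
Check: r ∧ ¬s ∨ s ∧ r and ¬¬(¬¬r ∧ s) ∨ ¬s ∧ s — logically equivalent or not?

No

E1: r ∧ ¬s ∨ s ∧ r
    = r   — distribution
E2: ¬¬(¬¬r ∧ s) ∨ ¬s ∧ s
    = ¬¬r ∧ s ∨ ¬s ∧ s   — double negation
    = ¬¬r ∧ s   — complement / identity
    = r ∧ s   — double negation
These differ: at r=1, s=0, E1 = 1 but E2 = 0.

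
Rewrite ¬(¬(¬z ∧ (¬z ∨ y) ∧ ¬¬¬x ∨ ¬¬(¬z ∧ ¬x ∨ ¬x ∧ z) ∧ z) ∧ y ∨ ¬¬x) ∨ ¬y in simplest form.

¬(¬(¬z ∧ (¬z ∨ y) ∧ ¬¬¬x ∨ ¬¬(¬z ∧ ¬x ∨ ¬x ∧ z) ∧ z) ∧ y ∨ ¬¬x) ∨ ¬y
= ¬(¬(¬z ∧ ¬¬¬x ∨ ¬¬(¬z ∧ ¬x ∨ ¬x ∧ z) ∧ z) ∧ y ∨ ¬¬x) ∨ ¬y
= ¬(¬(¬z ∧ ¬¬¬x ∨ ¬¬¬x ∧ z) ∧ y ∨ ¬¬x) ∨ ¬y
= ¬(¬¬¬¬x ∧ y ∨ ¬¬x) ∨ ¬y
= ¬(¬¬x ∧ y ∨ ¬¬x) ∨ ¬y
= ¬¬¬x ∨ ¬y
= ¬x ∨ ¬y

¬x ∨ ¬y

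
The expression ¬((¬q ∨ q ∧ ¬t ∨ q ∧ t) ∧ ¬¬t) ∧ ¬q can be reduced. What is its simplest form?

¬t ∧ ¬q

¬((¬q ∨ q ∧ ¬t ∨ q ∧ t) ∧ ¬¬t) ∧ ¬q
= ¬((¬q ∨ q) ∧ ¬¬t) ∧ ¬q   — distribution
= ¬¬¬t ∧ ¬q   — complement / identity
= ¬t ∧ ¬q   — double negation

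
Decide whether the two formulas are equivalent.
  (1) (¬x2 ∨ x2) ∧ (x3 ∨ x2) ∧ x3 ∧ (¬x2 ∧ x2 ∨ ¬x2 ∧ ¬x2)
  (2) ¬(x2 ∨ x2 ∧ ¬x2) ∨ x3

E1: (¬x2 ∨ x2) ∧ (x3 ∨ x2) ∧ x3 ∧ (¬x2 ∧ x2 ∨ ¬x2 ∧ ¬x2)
    = (¬x2 ∨ x2) ∧ (x3 ∨ x2) ∧ x3 ∧ ¬x2   — distribution
    = (¬x2 ∨ x2) ∧ x3 ∧ ¬x2   — absorption
    = x3 ∧ ¬x2   — complement / identity
E2: ¬(x2 ∨ x2 ∧ ¬x2) ∨ x3
    = ¬x2 ∨ x3   — complement / identity
These differ: at x2=0, x3=0, E1 = 0 but E2 = 1.

No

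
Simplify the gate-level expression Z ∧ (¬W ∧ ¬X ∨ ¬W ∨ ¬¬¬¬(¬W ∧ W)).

Z ∧ (¬W ∧ ¬X ∨ ¬W ∨ ¬¬¬¬(¬W ∧ W))
= Z ∧ (¬W ∨ ¬¬¬¬(¬W ∧ W))   [absorption]
= Z ∧ (¬W ∨ ¬¬(¬W ∧ W))   [double negation]
= Z ∧ (¬W ∨ ¬W ∧ W)   [double negation]
= Z ∧ ¬W   [complement / identity]

Z ∧ ¬W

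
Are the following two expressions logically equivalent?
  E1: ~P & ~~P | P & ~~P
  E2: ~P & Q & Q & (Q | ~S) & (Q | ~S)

E1: ~P & ~~P | P & ~~P
    = ~~P   [distribution]
    = P   [double negation]
E2: ~P & Q & Q & (Q | ~S) & (Q | ~S)
    = ~P & Q & (Q | ~S) & (Q | ~S)   [idempotence]
    = ~P & Q & (Q | ~S)   [absorption]
    = ~P & Q   [absorption]
These differ: at P=1, Q=1, S=0, E1 = 1 but E2 = 0.

No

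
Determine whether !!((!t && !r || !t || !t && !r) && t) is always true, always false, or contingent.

always false

!!((!t && !r || !t || !t && !r) && t)
= (!t && !r || !t || !t && !r) && t
= (!t && !r || !t) && t
= !t && t
= false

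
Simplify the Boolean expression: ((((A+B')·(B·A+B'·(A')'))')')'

A'

((((A+B')·(B·A+B'·(A')'))')')'
= ((((A+B')·(B·A+B'·A))')')'
= ((((A+B')·A)')')'
= ((A+B')·A)'
= A'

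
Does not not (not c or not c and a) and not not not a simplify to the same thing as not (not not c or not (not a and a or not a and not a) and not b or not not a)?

Yes

E1: not not (not c or not c and a) and not not not a
    = not not not c and not not not a   [absorption]
    = not not not c and not a   [double negation]
    = not c and not a   [double negation]
E2: not (not not c or not (not a and a or not a and not a) and not b or not not a)
    = not (not not c or not not a and not b or not not a)   [distribution]
    = not (not not c or not not a)   [absorption]
    = not c and not a   [De Morgan]
Both reduce to not c and not a, so they are equivalent.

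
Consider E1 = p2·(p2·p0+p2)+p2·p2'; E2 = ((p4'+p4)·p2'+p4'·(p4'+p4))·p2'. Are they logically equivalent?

E1: p2·(p2·p0+p2)+p2·p2'
    = p2·p2+p2·p2'
    = p2
E2: ((p4'+p4)·p2'+p4'·(p4'+p4))·p2'
    = (p4'+p4)·(p2'+p4')·p2'
    = (p2'+p4')·p2'
    = p2'
These differ: at p0=1, p2=1, p4=0, E1 = 1 but E2 = 0.

No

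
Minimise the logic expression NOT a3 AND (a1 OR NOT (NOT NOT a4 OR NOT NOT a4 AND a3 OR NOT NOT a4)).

NOT a3 AND (a1 OR NOT (NOT NOT a4 OR NOT NOT a4 AND a3 OR NOT NOT a4))
= NOT a3 AND (a1 OR NOT (NOT NOT a4 OR NOT NOT a4))   — absorption
= NOT a3 AND (a1 OR NOT a4 AND NOT a4)   — De Morgan
= NOT a3 AND (a1 OR NOT a4)   — idempotence

NOT a3 AND (a1 OR NOT a4)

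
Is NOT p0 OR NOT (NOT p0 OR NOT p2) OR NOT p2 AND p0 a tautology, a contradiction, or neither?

NOT p0 OR NOT (NOT p0 OR NOT p2) OR NOT p2 AND p0
= NOT p0 OR p0 AND p2 OR NOT p2 AND p0   — De Morgan
= NOT p0 OR p0   — distribution
= TRUE   — complement

tautology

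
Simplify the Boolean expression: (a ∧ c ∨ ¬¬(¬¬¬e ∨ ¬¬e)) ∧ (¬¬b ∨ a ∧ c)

b ∨ a ∧ c

(a ∧ c ∨ ¬¬(¬¬¬e ∨ ¬¬e)) ∧ (¬¬b ∨ a ∧ c)
= (a ∧ c ∨ ¬(¬¬e ∧ ¬e)) ∧ (¬¬b ∨ a ∧ c)   [De Morgan]
= ¬(¬¬e ∧ ¬e) ∧ ¬¬b ∨ a ∧ c   [distribution]
= (¬e ∨ e) ∧ ¬¬b ∨ a ∧ c   [De Morgan]
= (¬e ∨ e) ∧ b ∨ a ∧ c   [double negation]
= b ∨ a ∧ c   [complement / identity]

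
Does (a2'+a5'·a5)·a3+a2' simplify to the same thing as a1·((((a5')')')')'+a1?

No

E1: (a2'+a5'·a5)·a3+a2'
    = a2'·a3+a2'   [complement / identity]
    = a2'   [absorption]
E2: a1·((((a5')')')')'+a1
    = a1·((a5')')'+a1   [double negation]
    = a1·a5'+a1   [double negation]
    = a1   [absorption]
These differ: at a1=0, a2=0, a3=0, a5=1, E1 = 1 but E2 = 0.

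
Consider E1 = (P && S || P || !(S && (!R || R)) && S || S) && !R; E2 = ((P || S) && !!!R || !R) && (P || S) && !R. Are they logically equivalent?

E1: (P && S || P || !(S && (!R || R)) && S || S) && !R
    = (P && S || P || !S && S || S) && !R   (complement / identity)
    = (P || !S && S || S) && !R   (absorption)
    = (P || S) && !R   (complement / identity)
E2: ((P || S) && !!!R || !R) && (P || S) && !R
    = ((P || S) && !R || !R) && (P || S) && !R   (double negation)
    = (P || S) && !R   (absorption)
Both reduce to (P || S) && !R, so they are equivalent.

Yes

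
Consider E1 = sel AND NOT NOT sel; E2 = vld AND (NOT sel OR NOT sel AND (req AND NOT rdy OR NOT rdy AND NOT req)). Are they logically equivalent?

E1: sel AND NOT NOT sel
    = sel AND sel   — double negation
    = sel   — idempotence
E2: vld AND (NOT sel OR NOT sel AND (req AND NOT rdy OR NOT rdy AND NOT req))
    = vld AND (NOT sel OR NOT sel AND NOT rdy)   — distribution
    = vld AND NOT sel   — absorption
These differ: at rdy=0, req=0, sel=1, vld=0, E1 = 1 but E2 = 0.

No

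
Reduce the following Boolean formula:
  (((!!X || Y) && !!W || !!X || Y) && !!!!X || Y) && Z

(((!!X || Y) && !!W || !!X || Y) && !!!!X || Y) && Z
= (((!!X || Y) && !!W || !!X || Y) && !!X || Y) && Z   — double negation
= (((!!X || Y) && W || !!X || Y) && !!X || Y) && Z   — double negation
= ((!!X || Y) && !!X || Y) && Z   — absorption
= (!!X || Y) && Z   — absorption
= (X || Y) && Z   — double negation

(X || Y) && Z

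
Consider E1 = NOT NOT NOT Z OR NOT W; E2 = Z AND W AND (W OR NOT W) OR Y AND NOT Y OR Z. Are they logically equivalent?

No

E1: NOT NOT NOT Z OR NOT W
    = NOT Z OR NOT W   [double negation]
E2: Z AND W AND (W OR NOT W) OR Y AND NOT Y OR Z
    = Z AND W OR Y AND NOT Y OR Z   [complement / identity]
    = Z AND W OR Z   [complement / identity]
    = Z   [absorption]
These differ: at W=0, Y=0, Z=0, E1 = 1 but E2 = 0.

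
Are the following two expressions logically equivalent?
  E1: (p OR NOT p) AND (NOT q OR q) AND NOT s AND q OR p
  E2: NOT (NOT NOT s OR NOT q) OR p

Yes

E1: (p OR NOT p) AND (NOT q OR q) AND NOT s AND q OR p
    = (NOT q OR q) AND NOT s AND q OR p
    = NOT s AND q OR p
E2: NOT (NOT NOT s OR NOT q) OR p
    = NOT s AND q OR p
Both reduce to NOT s AND q OR p, so they are equivalent.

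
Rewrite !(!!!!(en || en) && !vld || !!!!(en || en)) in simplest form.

!(!!!!(en || en) && !vld || !!!!(en || en))
= !!!!!(en || en)
= !!!!!en
= !!!en
= !en

!en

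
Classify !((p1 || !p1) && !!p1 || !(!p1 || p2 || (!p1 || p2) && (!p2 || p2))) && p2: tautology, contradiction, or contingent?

!((p1 || !p1) && !!p1 || !(!p1 || p2 || (!p1 || p2) && (!p2 || p2))) && p2
= !((p1 || !p1) && !!p1 || !(!p1 || p2 || !p1 || p2)) && p2   — complement / identity
= !(!!p1 || !(!p1 || p2 || !p1 || p2)) && p2   — complement / identity
= !(!!p1 || !(!p1 || p2)) && p2   — idempotence
= !p1 && (!p1 || p2) && p2   — De Morgan
= !p1 && p2   — absorption
This depends on p1, p2, so it is not a constant.

contingent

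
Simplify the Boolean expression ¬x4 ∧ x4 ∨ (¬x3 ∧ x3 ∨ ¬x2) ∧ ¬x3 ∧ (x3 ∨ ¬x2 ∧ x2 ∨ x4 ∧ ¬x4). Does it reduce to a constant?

False

¬x4 ∧ x4 ∨ (¬x3 ∧ x3 ∨ ¬x2) ∧ ¬x3 ∧ (x3 ∨ ¬x2 ∧ x2 ∨ x4 ∧ ¬x4)
= ¬x4 ∧ x4 ∨ (¬x3 ∧ x3 ∨ ¬x2) ∧ ¬x3 ∧ (x3 ∨ ¬x2 ∧ x2)   (complement / identity)
= ¬x4 ∧ x4 ∨ (¬x3 ∧ x3 ∨ ¬x2) ∧ ¬x3 ∧ x3   (complement / identity)
= ¬x4 ∧ x4 ∨ ¬x3 ∧ x3   (absorption)
= ¬x4 ∧ x4   (complement / identity)
= False   (complement)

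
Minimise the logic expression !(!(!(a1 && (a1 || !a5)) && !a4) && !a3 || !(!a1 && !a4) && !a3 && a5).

!a1 && !a4 || a3

!(!(!(a1 && (a1 || !a5)) && !a4) && !a3 || !(!a1 && !a4) && !a3 && a5)
= !(!(!a1 && !a4) && !a3 || !(!a1 && !a4) && !a3 && a5)   — absorption
= !(!(!a1 && !a4) && !a3)   — absorption
= !a1 && !a4 || a3   — De Morgan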